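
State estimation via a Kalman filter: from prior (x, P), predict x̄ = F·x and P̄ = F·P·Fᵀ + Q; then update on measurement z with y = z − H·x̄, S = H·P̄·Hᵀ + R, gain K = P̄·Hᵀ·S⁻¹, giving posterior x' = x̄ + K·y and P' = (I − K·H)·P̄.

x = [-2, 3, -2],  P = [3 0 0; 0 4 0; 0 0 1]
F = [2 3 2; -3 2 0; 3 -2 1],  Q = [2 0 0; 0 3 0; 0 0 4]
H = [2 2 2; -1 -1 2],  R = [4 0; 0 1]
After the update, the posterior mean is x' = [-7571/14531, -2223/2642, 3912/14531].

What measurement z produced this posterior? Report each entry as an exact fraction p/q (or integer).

z = [-2, 2]

x̄ = F·x = [1, 12, -14]
P̄ = F·P·Fᵀ + Q = [54 6 -4; 6 46 -43; -4 -43 48]
S = H·P̄·Hᵀ + R = [268 -126; -126 493]
K = P̄·Hᵀ·S⁻¹ = [5831/14531 -514/14531; -387/5284 -789/2642; 4751/29062 4822/14531]
x' − x̄ = [-22102/14531, -33927/2642, 207346/14531] = K·y
y = (KᵀK)⁻¹·Kᵀ·(x' − x̄) = [0, 43]
z = y + H·x̄ = [0, 43] + [-2, -41] = [-2, 2]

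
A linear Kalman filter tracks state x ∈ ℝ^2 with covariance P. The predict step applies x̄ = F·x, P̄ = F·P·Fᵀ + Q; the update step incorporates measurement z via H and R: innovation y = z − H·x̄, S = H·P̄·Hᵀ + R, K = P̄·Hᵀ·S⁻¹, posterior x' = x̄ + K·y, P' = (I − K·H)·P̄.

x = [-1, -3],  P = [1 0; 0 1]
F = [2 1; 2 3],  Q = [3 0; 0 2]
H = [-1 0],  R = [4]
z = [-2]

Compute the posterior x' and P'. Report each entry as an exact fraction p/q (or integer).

x̄ = F·x = [-5, -11]
P̄ = F·P·Fᵀ + Q = [8 7; 7 15]
y = z − H·x̄ = [-7]
S = H·P̄·Hᵀ + R = [12]
K = P̄·Hᵀ·S⁻¹ = [-2/3; -7/12]
x' = x̄ + K·y = [-1/3, -83/12]
P' = (I − K·H)·P̄ = [8/3 7/3; 7/3 131/12]

x' = [-1/3, -83/12]
P' = [8/3 7/3; 7/3 131/12]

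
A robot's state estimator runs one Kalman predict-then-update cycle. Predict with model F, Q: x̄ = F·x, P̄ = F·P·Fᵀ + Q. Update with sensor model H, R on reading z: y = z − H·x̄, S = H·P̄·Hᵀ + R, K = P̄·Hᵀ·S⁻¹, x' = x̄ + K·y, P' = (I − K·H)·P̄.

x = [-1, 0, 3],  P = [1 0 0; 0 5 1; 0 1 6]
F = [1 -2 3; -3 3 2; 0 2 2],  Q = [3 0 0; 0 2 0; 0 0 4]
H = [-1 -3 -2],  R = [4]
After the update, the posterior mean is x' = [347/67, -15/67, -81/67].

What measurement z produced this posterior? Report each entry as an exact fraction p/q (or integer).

z = [-2]

x̄ = F·x = [8, 9, 6]
P̄ = F·P·Fᵀ + Q = [66 8 18; 8 92 64; 18 64 56]
S = H·P̄·Hᵀ + R = [2010]
K = P̄·Hᵀ·S⁻¹ = [-21/335; -206/1005; -161/1005]
x' − x̄ = [-189/67, -618/67, -483/67] = K·y
y = (KᵀK)⁻¹·Kᵀ·(x' − x̄) = [45]
z = y + H·x̄ = [45] + [-47] = [-2]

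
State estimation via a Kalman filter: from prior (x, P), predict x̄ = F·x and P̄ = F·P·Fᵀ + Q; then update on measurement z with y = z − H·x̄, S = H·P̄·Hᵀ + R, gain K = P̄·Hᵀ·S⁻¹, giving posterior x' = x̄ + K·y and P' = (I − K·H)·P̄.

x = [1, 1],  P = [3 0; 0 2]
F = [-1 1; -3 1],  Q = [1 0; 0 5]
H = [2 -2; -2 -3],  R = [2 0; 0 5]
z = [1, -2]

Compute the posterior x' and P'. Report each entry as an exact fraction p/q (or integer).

x' = [3340/4797, 97/533]
P' = [1607/4797 43/533; 43/533 148/533]

x̄ = F·x = [0, -2]
P̄ = F·P·Fᵀ + Q = [6 11; 11 34]
y = z − H·x̄ = [-3, -8]
S = H·P̄·Hᵀ + R = [74 158; 158 467]
K = P̄·Hᵀ·S⁻¹ = [1220/4797 -875/4797; -105/533 -106/533]
x' = x̄ + K·y = [3340/4797, 97/533]
P' = (I − K·H)·P̄ = [1607/4797 43/533; 43/533 148/533]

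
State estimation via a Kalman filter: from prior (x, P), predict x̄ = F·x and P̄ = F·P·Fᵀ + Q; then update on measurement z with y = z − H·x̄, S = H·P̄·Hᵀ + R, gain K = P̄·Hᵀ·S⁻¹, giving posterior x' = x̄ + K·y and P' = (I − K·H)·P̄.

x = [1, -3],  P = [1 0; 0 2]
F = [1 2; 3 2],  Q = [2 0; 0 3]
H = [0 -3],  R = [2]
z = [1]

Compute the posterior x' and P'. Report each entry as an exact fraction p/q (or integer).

x̄ = F·x = [-5, -3]
P̄ = F·P·Fᵀ + Q = [11 11; 11 20]
y = z − H·x̄ = [-8]
S = H·P̄·Hᵀ + R = [182]
K = P̄·Hᵀ·S⁻¹ = [-33/182; -30/91]
x' = x̄ + K·y = [-323/91, -33/91]
P' = (I − K·H)·P̄ = [913/182 11/91; 11/91 20/91]

x' = [-323/91, -33/91]
P' = [913/182 11/91; 11/91 20/91]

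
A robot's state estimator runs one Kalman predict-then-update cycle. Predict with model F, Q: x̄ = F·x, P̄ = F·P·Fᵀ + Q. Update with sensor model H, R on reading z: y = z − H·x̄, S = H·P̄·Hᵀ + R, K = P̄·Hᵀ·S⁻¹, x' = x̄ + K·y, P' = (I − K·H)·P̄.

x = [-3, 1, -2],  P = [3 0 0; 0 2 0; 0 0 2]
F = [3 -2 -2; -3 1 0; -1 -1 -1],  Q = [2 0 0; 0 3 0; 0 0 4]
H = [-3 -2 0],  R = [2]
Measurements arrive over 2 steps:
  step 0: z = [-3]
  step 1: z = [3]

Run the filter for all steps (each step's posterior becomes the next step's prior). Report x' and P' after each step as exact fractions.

step 0: x' = [-849/163, 1514/163, 696/163], P' = [2006/163 -2936/163 -966/163; -2936/163 4375/163 1460/163; -966/163 1460/163 1672/163]
step 1: x' = [-88633/54797, 146117/164391, -231077/164391], P' = [1096240/54797 -1614472/54797 -234538/54797; -1614472/54797 7212742/164391 1070561/164391; -234538/54797 1070561/164391 1041097/164391]

step 0: x̄ = F·x = [-7, 10, 4]
step 0: P̄ = F·P·Fᵀ + Q = [45 -31 -1; -31 32 7; -1 7 11]
step 0: y = z − H·x̄ = [-4]
step 0: S = H·P̄·Hᵀ + R = [163]
step 0: K = P̄·Hᵀ·S⁻¹ = [-73/163; 29/163; -11/163]
step 0: x' = x̄ + K·y = [-849/163, 1514/163, 696/163]
step 0: P' = (I − K·H)·P̄ = [2006/163 -2936/163 -966/163; -2936/163 4375/163 1460/163; -966/163 1460/163 1672/163]
step 1: x̄ = F·x = [-6967/163, 4061/163, -1361/163]
step 1: P̄ = F·P·Fᵀ + Q = [101072/163 -61944/163 15818/163; -61944/163 40534/163 -8587/163; 15818/163 -8587/163 3821/163]
step 1: y = z − H·x̄ = [-12290/163]
step 1: S = H·P̄·Hᵀ + R = [328782/163]
step 1: K = P̄·Hᵀ·S⁻¹ = [-29888/54797; 52382/164391; -15140/164391]
step 1: x' = x̄ + K·y = [-88633/54797, 146117/164391, -231077/164391]
step 1: P' = (I − K·H)·P̄ = [1096240/54797 -1614472/54797 -234538/54797; -1614472/54797 7212742/164391 1070561/164391; -234538/54797 1070561/164391 1041097/164391]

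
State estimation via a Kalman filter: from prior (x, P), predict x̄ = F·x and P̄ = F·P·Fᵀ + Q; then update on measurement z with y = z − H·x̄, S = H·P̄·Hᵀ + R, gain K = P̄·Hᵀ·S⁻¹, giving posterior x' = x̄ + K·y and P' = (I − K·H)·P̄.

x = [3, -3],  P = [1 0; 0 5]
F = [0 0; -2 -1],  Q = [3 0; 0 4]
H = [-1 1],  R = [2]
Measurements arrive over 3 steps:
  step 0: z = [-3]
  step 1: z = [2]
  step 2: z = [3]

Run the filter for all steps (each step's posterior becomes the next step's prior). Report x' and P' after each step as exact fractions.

step 0: x̄ = F·x = [0, -3]
step 0: P̄ = F·P·Fᵀ + Q = [3 0; 0 13]
step 0: y = z − H·x̄ = [0]
step 0: S = H·P̄·Hᵀ + R = [18]
step 0: K = P̄·Hᵀ·S⁻¹ = [-1/6; 13/18]
step 0: x' = x̄ + K·y = [0, -3]
step 0: P' = (I − K·H)·P̄ = [5/2 13/6; 13/6 65/18]
step 1: x̄ = F·x = [0, 3]
step 1: P̄ = F·P·Fᵀ + Q = [3 0; 0 473/18]
step 1: y = z − H·x̄ = [-1]
step 1: S = H·P̄·Hᵀ + R = [563/18]
step 1: K = P̄·Hᵀ·S⁻¹ = [-54/563; 473/563]
step 1: x' = x̄ + K·y = [54/563, 1216/563]
step 1: P' = (I − K·H)·P̄ = [1527/563 1419/563; 1419/563 2365/563]
step 2: x̄ = F·x = [0, -1324/563]
step 2: P̄ = F·P·Fᵀ + Q = [3 0; 0 16401/563]
step 2: y = z − H·x̄ = [3013/563]
step 2: S = H·P̄·Hᵀ + R = [19216/563]
step 2: K = P̄·Hᵀ·S⁻¹ = [-1689/19216; 16401/19216]
step 2: x' = x̄ + K·y = [-9039/19216, 42583/19216]
step 2: P' = (I − K·H)·P̄ = [52581/19216 49203/19216; 49203/19216 82005/19216]

step 0: x' = [0, -3], P' = [5/2 13/6; 13/6 65/18]
step 1: x' = [54/563, 1216/563], P' = [1527/563 1419/563; 1419/563 2365/563]
step 2: x' = [-9039/19216, 42583/19216], P' = [52581/19216 49203/19216; 49203/19216 82005/19216]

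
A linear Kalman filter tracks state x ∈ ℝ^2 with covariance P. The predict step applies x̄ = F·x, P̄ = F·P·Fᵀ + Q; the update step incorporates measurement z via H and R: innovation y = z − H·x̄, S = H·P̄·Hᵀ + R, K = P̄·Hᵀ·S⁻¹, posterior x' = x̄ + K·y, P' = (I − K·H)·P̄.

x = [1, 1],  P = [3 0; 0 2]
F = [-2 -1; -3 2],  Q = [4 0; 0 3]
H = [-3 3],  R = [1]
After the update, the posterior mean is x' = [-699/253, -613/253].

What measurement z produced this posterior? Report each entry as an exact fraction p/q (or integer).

z = [1]

x̄ = F·x = [-3, -1]
P̄ = F·P·Fᵀ + Q = [18 14; 14 38]
S = H·P̄·Hᵀ + R = [253]
K = P̄·Hᵀ·S⁻¹ = [-12/253; 72/253]
x' − x̄ = [60/253, -360/253] = K·y
y = (KᵀK)⁻¹·Kᵀ·(x' − x̄) = [-5]
z = y + H·x̄ = [-5] + [6] = [1]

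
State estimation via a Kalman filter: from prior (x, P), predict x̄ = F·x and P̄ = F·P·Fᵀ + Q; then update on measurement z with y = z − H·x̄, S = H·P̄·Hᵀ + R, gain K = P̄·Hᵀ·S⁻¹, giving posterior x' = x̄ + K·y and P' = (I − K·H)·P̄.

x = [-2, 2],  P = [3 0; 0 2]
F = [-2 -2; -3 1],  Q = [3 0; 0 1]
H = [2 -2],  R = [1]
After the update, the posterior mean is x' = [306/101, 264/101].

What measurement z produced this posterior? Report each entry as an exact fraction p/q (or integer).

x̄ = F·x = [0, 8]
P̄ = F·P·Fᵀ + Q = [23 14; 14 30]
S = H·P̄·Hᵀ + R = [101]
K = P̄·Hᵀ·S⁻¹ = [18/101; -32/101]
x' − x̄ = [306/101, -544/101] = K·y
y = (KᵀK)⁻¹·Kᵀ·(x' − x̄) = [17]
z = y + H·x̄ = [17] + [-16] = [1]

z = [1]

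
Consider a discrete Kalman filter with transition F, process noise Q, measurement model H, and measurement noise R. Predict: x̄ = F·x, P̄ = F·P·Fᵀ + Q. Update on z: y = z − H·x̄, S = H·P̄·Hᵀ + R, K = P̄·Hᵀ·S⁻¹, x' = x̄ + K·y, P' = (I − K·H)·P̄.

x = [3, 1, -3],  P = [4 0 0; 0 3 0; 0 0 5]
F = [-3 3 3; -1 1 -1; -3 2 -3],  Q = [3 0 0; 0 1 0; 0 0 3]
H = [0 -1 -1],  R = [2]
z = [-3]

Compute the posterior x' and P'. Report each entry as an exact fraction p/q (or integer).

x̄ = F·x = [-15, 1, 2]
P̄ = F·P·Fᵀ + Q = [111 6 9; 6 13 33; 9 33 96]
y = z − H·x̄ = [0]
S = H·P̄·Hᵀ + R = [177]
K = P̄·Hᵀ·S⁻¹ = [-5/59; -46/177; -43/59]
x' = x̄ + K·y = [-15, 1, 2]
P' = (I − K·H)·P̄ = [6474/59 124/59 -114/59; 124/59 185/177 -31/59; -114/59 -31/59 117/59]

x' = [-15, 1, 2]
P' = [6474/59 124/59 -114/59; 124/59 185/177 -31/59; -114/59 -31/59 117/59]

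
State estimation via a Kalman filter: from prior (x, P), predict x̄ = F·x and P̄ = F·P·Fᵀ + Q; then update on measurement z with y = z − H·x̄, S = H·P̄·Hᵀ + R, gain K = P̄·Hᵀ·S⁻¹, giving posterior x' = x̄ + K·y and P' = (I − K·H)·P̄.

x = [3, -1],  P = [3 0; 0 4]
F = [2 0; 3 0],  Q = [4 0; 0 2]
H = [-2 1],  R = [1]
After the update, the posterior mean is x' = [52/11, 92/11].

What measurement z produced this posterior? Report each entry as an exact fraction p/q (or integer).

x̄ = F·x = [6, 9]
P̄ = F·P·Fᵀ + Q = [16 18; 18 29]
S = H·P̄·Hᵀ + R = [22]
K = P̄·Hᵀ·S⁻¹ = [-7/11; -7/22]
x' − x̄ = [-14/11, -7/11] = K·y
y = (KᵀK)⁻¹·Kᵀ·(x' − x̄) = [2]
z = y + H·x̄ = [2] + [-3] = [-1]

z = [-1]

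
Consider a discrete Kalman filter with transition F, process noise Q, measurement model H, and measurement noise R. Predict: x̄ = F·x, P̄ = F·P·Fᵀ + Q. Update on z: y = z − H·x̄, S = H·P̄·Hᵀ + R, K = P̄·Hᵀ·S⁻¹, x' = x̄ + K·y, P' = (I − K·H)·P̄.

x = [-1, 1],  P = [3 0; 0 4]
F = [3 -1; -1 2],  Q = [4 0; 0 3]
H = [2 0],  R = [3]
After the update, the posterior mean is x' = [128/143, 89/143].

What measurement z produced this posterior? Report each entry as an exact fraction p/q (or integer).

z = [2]

x̄ = F·x = [-4, 3]
P̄ = F·P·Fᵀ + Q = [35 -17; -17 22]
S = H·P̄·Hᵀ + R = [143]
K = P̄·Hᵀ·S⁻¹ = [70/143; -34/143]
x' − x̄ = [700/143, -340/143] = K·y
y = (KᵀK)⁻¹·Kᵀ·(x' − x̄) = [10]
z = y + H·x̄ = [10] + [-8] = [2]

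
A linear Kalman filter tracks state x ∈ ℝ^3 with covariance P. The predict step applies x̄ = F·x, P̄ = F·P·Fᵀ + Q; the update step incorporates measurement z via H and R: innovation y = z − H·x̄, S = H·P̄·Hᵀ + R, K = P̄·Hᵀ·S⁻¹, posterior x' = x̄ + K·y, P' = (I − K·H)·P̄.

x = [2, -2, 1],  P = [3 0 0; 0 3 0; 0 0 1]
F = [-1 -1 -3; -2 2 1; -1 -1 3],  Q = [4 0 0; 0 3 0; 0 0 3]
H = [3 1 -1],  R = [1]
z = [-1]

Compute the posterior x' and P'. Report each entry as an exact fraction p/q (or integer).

x̄ = F·x = [-3, -7, 3]
P̄ = F·P·Fᵀ + Q = [19 -3 -3; -3 28 3; -3 3 18]
y = z − H·x̄ = [18]
S = H·P̄·Hᵀ + R = [212]
K = P̄·Hᵀ·S⁻¹ = [57/212; 4/53; -6/53]
x' = x̄ + K·y = [195/106, -299/53, 51/53]
P' = (I − K·H)·P̄ = [779/212 -387/53 183/53; -387/53 1420/53 255/53; 183/53 255/53 810/53]

x' = [195/106, -299/53, 51/53]
P' = [779/212 -387/53 183/53; -387/53 1420/53 255/53; 183/53 255/53 810/53]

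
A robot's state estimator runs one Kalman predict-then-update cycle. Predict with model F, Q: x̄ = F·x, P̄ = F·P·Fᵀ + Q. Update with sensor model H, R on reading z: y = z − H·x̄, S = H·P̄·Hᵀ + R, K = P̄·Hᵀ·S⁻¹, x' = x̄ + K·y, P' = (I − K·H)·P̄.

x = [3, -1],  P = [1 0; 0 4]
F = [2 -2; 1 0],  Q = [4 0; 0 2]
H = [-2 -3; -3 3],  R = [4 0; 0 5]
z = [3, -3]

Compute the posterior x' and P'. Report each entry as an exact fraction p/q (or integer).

x' = [1936/16883, -12227/16883]
P' = [5988/16883 448/16883; 448/16883 3868/16883]

x̄ = F·x = [8, 3]
P̄ = F·P·Fᵀ + Q = [24 2; 2 3]
y = z − H·x̄ = [28, 12]
S = H·P̄·Hᵀ + R = [151 123; 123 212]
K = P̄·Hᵀ·S⁻¹ = [-3330/16883 -3324/16883; -3125/16883 2052/16883]
x' = x̄ + K·y = [1936/16883, -12227/16883]
P' = (I − K·H)·P̄ = [5988/16883 448/16883; 448/16883 3868/16883]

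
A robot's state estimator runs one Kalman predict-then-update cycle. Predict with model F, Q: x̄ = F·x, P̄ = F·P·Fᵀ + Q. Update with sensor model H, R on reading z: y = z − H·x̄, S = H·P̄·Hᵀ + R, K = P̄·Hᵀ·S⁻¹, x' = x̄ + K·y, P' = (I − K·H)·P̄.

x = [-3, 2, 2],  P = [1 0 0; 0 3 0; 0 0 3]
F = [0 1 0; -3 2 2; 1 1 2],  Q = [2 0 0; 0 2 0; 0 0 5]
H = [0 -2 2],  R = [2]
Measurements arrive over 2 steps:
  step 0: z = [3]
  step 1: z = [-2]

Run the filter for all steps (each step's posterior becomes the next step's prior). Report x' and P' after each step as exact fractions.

step 0: x' = [13/53, 281/53, 345/53], P' = [247/53 198/53 195/53; 198/53 1055/53 1035/53; 195/53 1035/53 1041/53]
step 1: x' = [38765/7641, 151553/7641, 47912/2547], P' = [164771/7641 482138/7641 160625/2547; 482138/7641 1592873/7641 529787/2547; 160625/2547 529787/2547 176627/849]

step 0: x̄ = F·x = [2, 17, 3]
step 0: P̄ = F·P·Fᵀ + Q = [5 6 3; 6 35 15; 3 15 21]
step 0: y = z − H·x̄ = [31]
step 0: S = H·P̄·Hᵀ + R = [106]
step 0: K = P̄·Hᵀ·S⁻¹ = [-3/53; -20/53; 6/53]
step 0: x' = x̄ + K·y = [13/53, 281/53, 345/53]
step 0: P' = (I − K·H)·P̄ = [247/53 198/53 195/53; 198/53 1055/53 1035/53; 195/53 1035/53 1041/53]
step 1: x̄ = F·x = [281/53, 1213/53, 984/53]
step 1: P̄ = F·P·Fᵀ + Q = [1161/53 3586/53 3323/53; 3586/53 14277/53 10765/53; 3323/53 10765/53 11047/53]
step 1: y = z − H·x̄ = [352/53]
step 1: S = H·P̄·Hᵀ + R = [15282/53]
step 1: K = P̄·Hᵀ·S⁻¹ = [-263/7641; -3512/7641; 94/2547]
step 1: x' = x̄ + K·y = [38765/7641, 151553/7641, 47912/2547]
step 1: P' = (I − K·H)·P̄ = [164771/7641 482138/7641 160625/2547; 482138/7641 1592873/7641 529787/2547; 160625/2547 529787/2547 176627/849]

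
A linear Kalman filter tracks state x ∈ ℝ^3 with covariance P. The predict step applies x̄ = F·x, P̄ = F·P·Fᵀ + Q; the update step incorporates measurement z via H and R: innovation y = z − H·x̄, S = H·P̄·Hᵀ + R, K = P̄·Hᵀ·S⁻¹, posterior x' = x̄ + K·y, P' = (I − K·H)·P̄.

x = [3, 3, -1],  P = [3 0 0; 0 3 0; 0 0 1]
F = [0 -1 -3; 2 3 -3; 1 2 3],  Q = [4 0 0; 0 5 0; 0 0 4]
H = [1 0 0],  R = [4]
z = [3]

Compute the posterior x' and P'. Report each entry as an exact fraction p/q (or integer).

x' = [12/5, 18, 15/4]
P' = [16/5 0 -3; 0 53 15; -3 15 67/4]

x̄ = F·x = [0, 18, 6]
P̄ = F·P·Fᵀ + Q = [16 0 -15; 0 53 15; -15 15 28]
y = z − H·x̄ = [3]
S = H·P̄·Hᵀ + R = [20]
K = P̄·Hᵀ·S⁻¹ = [4/5; 0; -3/4]
x' = x̄ + K·y = [12/5, 18, 15/4]
P' = (I − K·H)·P̄ = [16/5 0 -3; 0 53 15; -3 15 67/4]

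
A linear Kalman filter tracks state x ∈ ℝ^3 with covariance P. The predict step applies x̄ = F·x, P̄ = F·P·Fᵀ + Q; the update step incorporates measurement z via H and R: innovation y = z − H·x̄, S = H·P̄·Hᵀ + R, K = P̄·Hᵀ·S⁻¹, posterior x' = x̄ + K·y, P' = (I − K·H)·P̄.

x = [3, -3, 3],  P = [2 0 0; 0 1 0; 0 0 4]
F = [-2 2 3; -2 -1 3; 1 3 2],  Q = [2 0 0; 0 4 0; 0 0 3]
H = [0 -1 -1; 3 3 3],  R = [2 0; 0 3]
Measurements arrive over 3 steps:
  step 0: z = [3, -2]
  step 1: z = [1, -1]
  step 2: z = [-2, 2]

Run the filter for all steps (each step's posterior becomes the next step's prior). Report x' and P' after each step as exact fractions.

step 0: x' = [-1753/4987, 19092/4987, -21871/4987], P' = [7282/4987 -774/4987 -5246/4987; -774/4987 49603/4987 -48355/4987; -5246/4987 -48355/4987 53489/4987]
step 1: x' = [6206091/6698447, -1643389/956921, 15563248/33492235], P' = [11188761/6698447 -2577294/956921 8647726/6698447; -2577294/956921 2051026/136703 -11823902/956921; 8647726/6698447 -11823902/956921 374099944/33492235]
step 2: x' = [-73446030107/50695411532, 289997363937/50695411532, -367757336227/101390823064], P' = [23601319435/12673852883 -45276507305/12673852883 50560195017/25347705766; -45276507305/12673852883 239751305727/12673852883 -392145707967/25347705766; 50560195017/25347705766 -392145707967/25347705766 691761114981/50695411532]

step 0: x̄ = F·x = [-3, 6, 0]
step 0: P̄ = F·P·Fᵀ + Q = [50 42 26; 42 49 17; 26 17 30]
step 0: y = z − H·x̄ = [9, -11]
step 0: S = H·P̄·Hᵀ + R = [115 -543; -543 2694]
step 0: K = P̄·Hᵀ·S⁻¹ = [3010/4987 1262/4987; -624/4987 474/4987; -2567/4987 -112/4987]
step 0: x' = x̄ + K·y = [-1753/4987, 19092/4987, -21871/4987]
step 0: P' = (I − K·H)·P̄ = [7282/4987 -774/4987 -5246/4987; -774/4987 49603/4987 -48355/4987; -5246/4987 -48355/4987 53489/4987]
step 1: x̄ = F·x = [-23923/4987, -81199/4987, 11781/4987]
step 1: P̄ = F·P·Fᵀ + Q = [207799/4987 330758/4987 -16285/4987; 330758/4987 930066/4987 -170260/4987; -16285/4987 -170260/4987 76738/4987]
step 1: y = z − H·x̄ = [-64431/4987, 275036/4987]
step 1: S = H·P̄·Hᵀ + R = [676258/4987 -2942271/4987; -2942271/4987 13542222/4987]
step 1: K = P̄·Hᵀ·S⁻¹ = [4696666/6698447 30431/113533; -1266640/956921 -746/16219; 19868313/33492235 59356/567665]
step 1: x' = x̄ + K·y = [6206091/6698447, -1643389/956921, 15563248/33492235]
step 1: P' = (I − K·H)·P̄ = [11188761/6698447 -2577294/956921 8647726/6698447; -2577294/956921 2051026/136703 -11823902/956921; 8647726/6698447 -11823902/956921 374099944/33492235]
step 2: x̄ = F·x = [-130408396/33492235, 42147449/33492235, -110398894/33492235]
step 2: P̄ = F·P·Fᵀ + Q = [904404586/33492235 1005709286/33492235 85427394/33492235; 1005709286/33492235 5830479726/33492235 -1683449646/33492235; 85427394/33492235 -1683449646/33492235 841016556/33492235]
step 2: y = z − H·x̄ = [-27047183/6698447, 662963993/33492235]
step 2: S = H·P̄·Hᵀ + R = [674316292/6698447 -2637440202/6698447; -2637440202/6698447 57621951129/33492235]
step 2: K = P̄·Hᵀ·S⁻¹ = [39992819593/50695411532 7209819277/25347705766; -87356903487/50695411532 -3196111123/25347705766; 92530300953/101390823064 8590089081/50695411532]
step 2: x' = x̄ + K·y = [-73446030107/50695411532, 289997363937/50695411532, -367757336227/101390823064]
step 2: P' = (I − K·H)·P̄ = [23601319435/12673852883 -45276507305/12673852883 50560195017/25347705766; -45276507305/12673852883 239751305727/12673852883 -392145707967/25347705766; 50560195017/25347705766 -392145707967/25347705766 691761114981/50695411532]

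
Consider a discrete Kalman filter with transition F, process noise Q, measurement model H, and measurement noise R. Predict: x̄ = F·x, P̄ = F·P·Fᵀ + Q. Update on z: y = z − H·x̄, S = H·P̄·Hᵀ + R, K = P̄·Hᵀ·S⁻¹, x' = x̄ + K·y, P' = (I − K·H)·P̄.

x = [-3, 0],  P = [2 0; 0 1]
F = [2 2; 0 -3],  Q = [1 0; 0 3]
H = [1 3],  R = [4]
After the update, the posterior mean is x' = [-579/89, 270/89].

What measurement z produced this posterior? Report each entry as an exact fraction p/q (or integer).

z = [3]

x̄ = F·x = [-6, 0]
P̄ = F·P·Fᵀ + Q = [13 -6; -6 12]
S = H·P̄·Hᵀ + R = [89]
K = P̄·Hᵀ·S⁻¹ = [-5/89; 30/89]
x' − x̄ = [-45/89, 270/89] = K·y
y = (KᵀK)⁻¹·Kᵀ·(x' − x̄) = [9]
z = y + H·x̄ = [9] + [-6] = [3]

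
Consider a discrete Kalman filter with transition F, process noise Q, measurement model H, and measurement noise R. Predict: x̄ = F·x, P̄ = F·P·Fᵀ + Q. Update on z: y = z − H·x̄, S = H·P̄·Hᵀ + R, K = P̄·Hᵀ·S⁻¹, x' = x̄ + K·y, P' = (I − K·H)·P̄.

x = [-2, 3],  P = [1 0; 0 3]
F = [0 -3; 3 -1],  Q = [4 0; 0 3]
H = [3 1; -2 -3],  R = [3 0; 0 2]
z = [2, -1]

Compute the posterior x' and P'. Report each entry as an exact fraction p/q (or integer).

x' = [5749/6873, -781/2291]
P' = [1258/2291 -1018/2291; -1018/2291 1290/2291]

x̄ = F·x = [-9, -9]
P̄ = F·P·Fᵀ + Q = [31 9; 9 15]
y = z − H·x̄ = [38, -46]
S = H·P̄·Hᵀ + R = [351 -330; -330 369]
K = P̄·Hᵀ·S⁻¹ = [2756/6873 269/2291; -588/2291 -917/2291]
x' = x̄ + K·y = [5749/6873, -781/2291]
P' = (I − K·H)·P̄ = [1258/2291 -1018/2291; -1018/2291 1290/2291]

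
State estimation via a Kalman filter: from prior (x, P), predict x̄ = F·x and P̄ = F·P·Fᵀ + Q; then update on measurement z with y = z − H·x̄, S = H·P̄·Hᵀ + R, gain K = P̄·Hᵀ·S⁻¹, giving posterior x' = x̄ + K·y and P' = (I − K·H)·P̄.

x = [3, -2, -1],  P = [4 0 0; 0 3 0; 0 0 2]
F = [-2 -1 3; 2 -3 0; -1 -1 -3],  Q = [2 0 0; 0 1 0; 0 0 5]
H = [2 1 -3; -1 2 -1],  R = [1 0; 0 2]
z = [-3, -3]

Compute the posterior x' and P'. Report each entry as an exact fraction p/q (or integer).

x' = [30623/21612, 49201/129672, 134843/64836]
P' = [34149/3602 198017/21612 100561/10806; 198017/21612 1244599/129672 603329/64836; 100561/10806 603329/64836 303769/32418]

x̄ = F·x = [-7, 12, 2]
P̄ = F·P·Fᵀ + Q = [39 -7 -7; -7 44 1; -7 1 30]
y = z − H·x̄ = [5, -32]
S = H·P̄·Hᵀ + R = [521 65; 65 257]
K = P̄·Hᵀ·S⁻¹ = [4439/21612 -4991/21612; 829/129672 47219/129672; -12553/64836 -2123/64836]
x' = x̄ + K·y = [30623/21612, 49201/129672, 134843/64836]
P' = (I − K·H)·P̄ = [34149/3602 198017/21612 100561/10806; 198017/21612 1244599/129672 603329/64836; 100561/10806 603329/64836 303769/32418]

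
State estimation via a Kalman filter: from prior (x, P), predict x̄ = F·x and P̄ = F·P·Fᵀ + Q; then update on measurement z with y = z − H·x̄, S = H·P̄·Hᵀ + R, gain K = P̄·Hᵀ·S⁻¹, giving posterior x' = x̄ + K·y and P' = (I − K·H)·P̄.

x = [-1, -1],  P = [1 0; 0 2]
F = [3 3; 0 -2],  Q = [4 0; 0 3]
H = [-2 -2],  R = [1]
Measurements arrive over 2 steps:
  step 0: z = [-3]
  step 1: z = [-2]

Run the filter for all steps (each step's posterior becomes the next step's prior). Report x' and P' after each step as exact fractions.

step 0: x̄ = F·x = [-6, 2]
step 0: P̄ = F·P·Fᵀ + Q = [31 -12; -12 11]
step 0: y = z − H·x̄ = [-11]
step 0: S = H·P̄·Hᵀ + R = [73]
step 0: K = P̄·Hᵀ·S⁻¹ = [-38/73; 2/73]
step 0: x' = x̄ + K·y = [-20/73, 124/73]
step 0: P' = (I − K·H)·P̄ = [819/73 -800/73; -800/73 799/73]
step 1: x̄ = F·x = [312/73, -248/73]
step 1: P̄ = F·P·Fᵀ + Q = [454/73 6/73; 6/73 3415/73]
step 1: y = z − H·x̄ = [-18/73]
step 1: S = H·P̄·Hᵀ + R = [15597/73]
step 1: K = P̄·Hᵀ·S⁻¹ = [-920/15597; -6842/15597]
step 1: x' = x̄ + K·y = [7432/1733, -5700/1733]
step 1: P' = (I − K·H)·P̄ = [85406/15597 -84946/15597; -84946/15597 88367/15597]

step 0: x' = [-20/73, 124/73], P' = [819/73 -800/73; -800/73 799/73]
step 1: x' = [7432/1733, -5700/1733], P' = [85406/15597 -84946/15597; -84946/15597 88367/15597]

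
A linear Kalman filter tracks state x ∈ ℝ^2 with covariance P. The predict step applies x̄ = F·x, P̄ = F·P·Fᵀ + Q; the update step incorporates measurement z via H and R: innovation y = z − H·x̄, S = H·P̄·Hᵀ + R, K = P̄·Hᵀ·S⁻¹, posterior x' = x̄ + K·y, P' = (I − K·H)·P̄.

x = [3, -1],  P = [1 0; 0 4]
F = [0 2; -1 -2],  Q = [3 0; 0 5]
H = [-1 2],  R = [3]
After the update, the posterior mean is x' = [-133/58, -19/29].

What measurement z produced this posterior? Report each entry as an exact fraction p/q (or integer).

z = [1]

x̄ = F·x = [-2, -1]
P̄ = F·P·Fᵀ + Q = [19 -16; -16 22]
S = H·P̄·Hᵀ + R = [174]
K = P̄·Hᵀ·S⁻¹ = [-17/58; 10/29]
x' − x̄ = [-17/58, 10/29] = K·y
y = (KᵀK)⁻¹·Kᵀ·(x' − x̄) = [1]
z = y + H·x̄ = [1] + [0] = [1]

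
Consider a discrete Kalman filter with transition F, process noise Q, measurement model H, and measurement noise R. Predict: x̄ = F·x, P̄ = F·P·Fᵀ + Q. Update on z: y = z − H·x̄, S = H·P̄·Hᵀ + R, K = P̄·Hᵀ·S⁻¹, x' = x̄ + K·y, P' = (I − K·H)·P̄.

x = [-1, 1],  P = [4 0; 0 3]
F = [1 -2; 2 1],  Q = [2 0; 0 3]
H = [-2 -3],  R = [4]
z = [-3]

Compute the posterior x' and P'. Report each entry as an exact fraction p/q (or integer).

x̄ = F·x = [-3, -1]
P̄ = F·P·Fᵀ + Q = [18 2; 2 22]
y = z − H·x̄ = [-12]
S = H·P̄·Hᵀ + R = [298]
K = P̄·Hᵀ·S⁻¹ = [-21/149; -35/149]
x' = x̄ + K·y = [-195/149, 271/149]
P' = (I − K·H)·P̄ = [1800/149 -1172/149; -1172/149 828/149]

x' = [-195/149, 271/149]
P' = [1800/149 -1172/149; -1172/149 828/149]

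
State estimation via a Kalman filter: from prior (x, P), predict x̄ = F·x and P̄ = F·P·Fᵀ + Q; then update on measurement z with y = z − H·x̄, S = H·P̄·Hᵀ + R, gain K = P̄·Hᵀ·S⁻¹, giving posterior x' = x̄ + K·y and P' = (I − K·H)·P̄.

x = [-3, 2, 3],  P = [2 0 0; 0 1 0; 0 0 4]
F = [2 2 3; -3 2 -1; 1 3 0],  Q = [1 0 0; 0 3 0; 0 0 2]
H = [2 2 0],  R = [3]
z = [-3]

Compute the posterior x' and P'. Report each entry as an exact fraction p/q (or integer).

x̄ = F·x = [7, 10, 3]
P̄ = F·P·Fᵀ + Q = [49 -20 10; -20 29 0; 10 0 13]
y = z − H·x̄ = [-37]
S = H·P̄·Hᵀ + R = [155]
K = P̄·Hᵀ·S⁻¹ = [58/155; 18/155; 4/31]
x' = x̄ + K·y = [-1061/155, 884/155, -55/31]
P' = (I − K·H)·P̄ = [4231/155 -4144/155 78/31; -4144/155 4171/155 -72/31; 78/31 -72/31 323/31]

x' = [-1061/155, 884/155, -55/31]
P' = [4231/155 -4144/155 78/31; -4144/155 4171/155 -72/31; 78/31 -72/31 323/31]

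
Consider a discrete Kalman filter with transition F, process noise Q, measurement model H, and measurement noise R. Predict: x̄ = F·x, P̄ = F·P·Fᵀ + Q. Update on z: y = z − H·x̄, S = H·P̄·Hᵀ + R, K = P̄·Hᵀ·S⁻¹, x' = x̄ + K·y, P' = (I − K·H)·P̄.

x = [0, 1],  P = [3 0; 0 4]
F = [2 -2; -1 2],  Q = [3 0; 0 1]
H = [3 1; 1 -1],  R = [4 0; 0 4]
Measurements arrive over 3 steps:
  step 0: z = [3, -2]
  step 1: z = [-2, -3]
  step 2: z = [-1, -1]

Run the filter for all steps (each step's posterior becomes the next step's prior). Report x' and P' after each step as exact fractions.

step 0: x' = [23/90, 5/3], P' = [22/45 -4/9; -4/9 16/9]
step 1: x' = [-2345/1796, 248761/131108], P' = [431/898 -377/898; -377/898 102451/65554]
step 2: x' = [-13944817/19497506, 18519227/19497506], P' = [4661983/9748753 -4032723/9748753; -4032723/9748753 15018865/9748753]

step 0: x̄ = F·x = [-2, 2]
step 0: P̄ = F·P·Fᵀ + Q = [31 -22; -22 20]
step 0: y = z − H·x̄ = [7, 2]
step 0: S = H·P̄·Hᵀ + R = [171 117; 117 99]
step 0: K = P̄·Hᵀ·S⁻¹ = [23/90 7/30; 1/9 -5/9]
step 0: x' = x̄ + K·y = [23/90, 5/3]
step 0: P' = (I − K·H)·P̄ = [22/45 -4/9; -4/9 16/9]
step 1: x̄ = F·x = [-127/45, 277/90]
step 1: P̄ = F·P·Fᵀ + Q = [703/45 -484/45; -484/45 467/45]
step 1: y = z − H·x̄ = [61/18, 29/10]
step 1: S = H·P̄·Hᵀ + R = [814/9 58; 58 2318/45]
step 1: K = P̄·Hᵀ·S⁻¹ = [229/898 101/449; 2486/32777 -32493/65554]
step 1: x' = x̄ + K·y = [-2345/1796, 248761/131108]
step 1: P' = (I − K·H)·P̄ = [431/898 -377/898; -377/898 102451/65554]
step 2: x̄ = F·x = [-209973/32777, 668707/131108]
step 2: P̄ = F·P·Fᵀ + Q = [476243/32777 -318928/32777; -318928/32777 616905/65554]
step 2: y = z − H·x̄ = [1719861/131108, 1377491/131108]
step 2: S = H·P̄·Hᵀ + R = [5624359/65554 3516265/65554; 3516265/65554 3107319/65554]
step 2: K = P̄·Hᵀ·S⁻¹ = [4976613/19497506 4347353/19497506; 730174/9748753 -4762897/9748753]
step 2: x' = x̄ + K·y = [-13944817/19497506, 18519227/19497506]
step 2: P' = (I − K·H)·P̄ = [4661983/9748753 -4032723/9748753; -4032723/9748753 15018865/9748753]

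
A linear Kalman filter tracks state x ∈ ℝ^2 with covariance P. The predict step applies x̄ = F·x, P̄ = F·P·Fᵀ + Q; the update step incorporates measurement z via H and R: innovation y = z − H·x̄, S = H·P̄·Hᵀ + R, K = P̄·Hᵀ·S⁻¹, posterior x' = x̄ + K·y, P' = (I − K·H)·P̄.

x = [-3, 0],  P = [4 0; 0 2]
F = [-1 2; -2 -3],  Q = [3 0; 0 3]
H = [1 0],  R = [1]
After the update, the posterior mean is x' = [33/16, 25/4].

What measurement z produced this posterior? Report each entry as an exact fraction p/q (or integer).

z = [2]

x̄ = F·x = [3, 6]
P̄ = F·P·Fᵀ + Q = [15 -4; -4 37]
S = H·P̄·Hᵀ + R = [16]
K = P̄·Hᵀ·S⁻¹ = [15/16; -1/4]
x' − x̄ = [-15/16, 1/4] = K·y
y = (KᵀK)⁻¹·Kᵀ·(x' − x̄) = [-1]
z = y + H·x̄ = [-1] + [3] = [2]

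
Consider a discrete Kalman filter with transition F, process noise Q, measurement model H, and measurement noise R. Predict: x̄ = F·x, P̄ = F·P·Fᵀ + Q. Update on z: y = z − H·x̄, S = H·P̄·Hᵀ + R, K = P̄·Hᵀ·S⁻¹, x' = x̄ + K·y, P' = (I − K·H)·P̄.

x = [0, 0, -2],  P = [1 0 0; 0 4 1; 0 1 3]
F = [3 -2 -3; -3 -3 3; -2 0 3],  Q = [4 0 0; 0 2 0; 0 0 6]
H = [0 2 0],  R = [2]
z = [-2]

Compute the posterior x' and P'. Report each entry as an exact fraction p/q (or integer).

x̄ = F·x = [6, -6, -6]
P̄ = F·P·Fᵀ + Q = [68 -9 -39; -9 56 24; -39 24 37]
y = z − H·x̄ = [10]
S = H·P̄·Hᵀ + R = [226]
K = P̄·Hᵀ·S⁻¹ = [-9/113; 56/113; 24/113]
x' = x̄ + K·y = [588/113, -118/113, -438/113]
P' = (I − K·H)·P̄ = [7522/113 -9/113 -3975/113; -9/113 56/113 24/113; -3975/113 24/113 3029/113]

x' = [588/113, -118/113, -438/113]
P' = [7522/113 -9/113 -3975/113; -9/113 56/113 24/113; -3975/113 24/113 3029/113]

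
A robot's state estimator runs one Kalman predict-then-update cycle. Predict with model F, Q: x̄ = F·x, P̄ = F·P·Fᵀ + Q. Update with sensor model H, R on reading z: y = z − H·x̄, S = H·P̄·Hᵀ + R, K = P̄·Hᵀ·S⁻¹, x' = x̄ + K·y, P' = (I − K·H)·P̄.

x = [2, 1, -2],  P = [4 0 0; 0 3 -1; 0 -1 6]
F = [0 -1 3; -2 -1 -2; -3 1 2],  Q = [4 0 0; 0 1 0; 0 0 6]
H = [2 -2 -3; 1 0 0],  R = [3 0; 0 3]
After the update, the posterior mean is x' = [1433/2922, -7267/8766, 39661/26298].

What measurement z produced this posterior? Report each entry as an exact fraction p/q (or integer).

z = [-2, 1]

x̄ = F·x = [-7, -1, -9]
P̄ = F·P·Fᵀ + Q = [67 -32 32; -32 40 1; 32 1 65]
S = H·P̄·Hᵀ + R = [900 102; 102 70]
K = P̄·Hᵀ·S⁻¹ = [17/2922 462/487; -1171/8766 -767/2922; -6287/26298 7061/8766]
x' − x̄ = [21887/2922, 1499/8766, 276343/26298] = K·y
y = (KᵀK)⁻¹·Kᵀ·(x' − x̄) = [-17, 8]
z = y + H·x̄ = [-17, 8] + [15, -7] = [-2, 1]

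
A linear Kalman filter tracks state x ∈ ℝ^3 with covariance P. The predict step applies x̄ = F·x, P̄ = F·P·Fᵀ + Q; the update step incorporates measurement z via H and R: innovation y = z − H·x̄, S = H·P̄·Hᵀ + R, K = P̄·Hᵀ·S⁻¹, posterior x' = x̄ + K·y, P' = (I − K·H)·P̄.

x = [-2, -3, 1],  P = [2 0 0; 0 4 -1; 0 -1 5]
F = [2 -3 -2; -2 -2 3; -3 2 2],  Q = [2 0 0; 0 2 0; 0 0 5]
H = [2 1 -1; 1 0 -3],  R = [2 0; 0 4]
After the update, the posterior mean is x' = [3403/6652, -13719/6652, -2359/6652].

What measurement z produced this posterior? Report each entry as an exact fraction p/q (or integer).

z = [-1, 2]

x̄ = F·x = [3, 13, 2]
P̄ = F·P·Fᵀ + Q = [54 -9 -46; -9 83 24; -46 24 51]
S = H·P̄·Hᵀ + R = [452 502; 502 793]
K = P̄·Hᵀ·S⁻¹ = [18601/106432 6997/53216; 73175/106432 -28597/53216; 5531/106432 -15105/53216]
x' − x̄ = [-16553/6652, -100195/6652, -15663/6652] = K·y
y = (KᵀK)⁻¹·Kᵀ·(x' − x̄) = [-18, 5]
z = y + H·x̄ = [-18, 5] + [17, -3] = [-1, 2]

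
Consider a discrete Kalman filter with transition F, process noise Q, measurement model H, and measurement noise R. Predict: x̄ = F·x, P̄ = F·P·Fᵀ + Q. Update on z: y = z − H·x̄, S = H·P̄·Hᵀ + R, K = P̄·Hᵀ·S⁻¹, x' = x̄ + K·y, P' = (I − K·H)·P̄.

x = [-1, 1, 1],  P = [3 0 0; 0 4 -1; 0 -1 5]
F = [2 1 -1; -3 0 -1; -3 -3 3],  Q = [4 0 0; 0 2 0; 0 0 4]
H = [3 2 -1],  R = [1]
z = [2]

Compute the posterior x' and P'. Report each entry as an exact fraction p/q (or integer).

x̄ = F·x = [-2, 2, 3]
P̄ = F·P·Fᵀ + Q = [27 -12 -51; -12 34 9; -51 9 130]
y = z − H·x̄ = [7]
S = H·P̄·Hᵀ + R = [636]
K = P̄·Hᵀ·S⁻¹ = [9/53; 23/636; -5/12]
x' = x̄ + K·y = [-43/53, 1433/636, 1/12]
P' = (I − K·H)·P̄ = [459/53 -843/53 -6; -843/53 21095/636 223/12; -6 223/12 235/12]

x' = [-43/53, 1433/636, 1/12]
P' = [459/53 -843/53 -6; -843/53 21095/636 223/12; -6 223/12 235/12]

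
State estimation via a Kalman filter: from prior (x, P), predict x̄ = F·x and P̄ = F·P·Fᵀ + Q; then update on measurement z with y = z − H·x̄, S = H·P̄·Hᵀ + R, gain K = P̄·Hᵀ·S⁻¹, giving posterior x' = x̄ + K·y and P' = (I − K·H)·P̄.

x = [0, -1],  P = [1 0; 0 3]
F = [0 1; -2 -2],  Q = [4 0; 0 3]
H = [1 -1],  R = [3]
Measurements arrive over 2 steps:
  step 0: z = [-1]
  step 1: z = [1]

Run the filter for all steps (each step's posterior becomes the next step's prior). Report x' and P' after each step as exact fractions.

step 0: x' = [-15/41, 32/41], P' = [118/41 79/41; 79/41 154/41]
step 1: x' = [127/201, -1259/3216], P' = [622/201 475/201; 475/201 14527/3216]

step 0: x̄ = F·x = [-1, 2]
step 0: P̄ = F·P·Fᵀ + Q = [7 -6; -6 19]
step 0: y = z − H·x̄ = [2]
step 0: S = H·P̄·Hᵀ + R = [41]
step 0: K = P̄·Hᵀ·S⁻¹ = [13/41; -25/41]
step 0: x' = x̄ + K·y = [-15/41, 32/41]
step 0: P' = (I − K·H)·P̄ = [118/41 79/41; 79/41 154/41]
step 1: x̄ = F·x = [32/41, -34/41]
step 1: P̄ = F·P·Fᵀ + Q = [318/41 -466/41; -466/41 1843/41]
step 1: y = z − H·x̄ = [-25/41]
step 1: S = H·P̄·Hᵀ + R = [3216/41]
step 1: K = P̄·Hᵀ·S⁻¹ = [49/201; -2309/3216]
step 1: x' = x̄ + K·y = [127/201, -1259/3216]
step 1: P' = (I − K·H)·P̄ = [622/201 475/201; 475/201 14527/3216]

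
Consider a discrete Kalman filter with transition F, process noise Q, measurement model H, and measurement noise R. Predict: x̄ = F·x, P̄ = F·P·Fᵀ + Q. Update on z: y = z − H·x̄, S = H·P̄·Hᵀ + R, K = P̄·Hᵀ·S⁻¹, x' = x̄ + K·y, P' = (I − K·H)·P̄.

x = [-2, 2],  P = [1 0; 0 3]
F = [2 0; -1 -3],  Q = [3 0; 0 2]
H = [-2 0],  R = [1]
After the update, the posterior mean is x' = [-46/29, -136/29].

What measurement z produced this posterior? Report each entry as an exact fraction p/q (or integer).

z = [3]

x̄ = F·x = [-4, -4]
P̄ = F·P·Fᵀ + Q = [7 -2; -2 30]
S = H·P̄·Hᵀ + R = [29]
K = P̄·Hᵀ·S⁻¹ = [-14/29; 4/29]
x' − x̄ = [70/29, -20/29] = K·y
y = (KᵀK)⁻¹·Kᵀ·(x' − x̄) = [-5]
z = y + H·x̄ = [-5] + [8] = [3]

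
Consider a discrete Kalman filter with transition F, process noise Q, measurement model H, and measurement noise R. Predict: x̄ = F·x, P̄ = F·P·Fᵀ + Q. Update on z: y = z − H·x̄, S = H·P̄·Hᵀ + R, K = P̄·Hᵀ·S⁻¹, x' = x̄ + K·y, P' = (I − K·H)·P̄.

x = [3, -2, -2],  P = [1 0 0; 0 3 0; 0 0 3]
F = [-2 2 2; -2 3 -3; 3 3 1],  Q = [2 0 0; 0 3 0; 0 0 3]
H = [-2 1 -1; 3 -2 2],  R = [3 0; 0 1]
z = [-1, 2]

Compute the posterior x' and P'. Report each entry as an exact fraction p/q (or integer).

x̄ = F·x = [-14, -6, 1]
P̄ = F·P·Fᵀ + Q = [30 4 18; 4 61 12; 18 12 42]
y = z − H·x̄ = [-22, 30]
S = H·P̄·Hᵀ + R = [258 -436; -436 755]
K = P̄·Hᵀ·S⁻¹ = [-2211/2347 -910/2347; -6541/4694 -2156/2347; -63/2347 318/2347]
x' = x̄ + K·y = [-11516/2347, -6811/2347, 13273/2347]
P' = (I − K·H)·P̄ = [14176/2347 21779/2347 60/2347; 21779/2347 183683/4694 58095/2347; 60/2347 58095/2347 58164/2347]

x' = [-11516/2347, -6811/2347, 13273/2347]
P' = [14176/2347 21779/2347 60/2347; 21779/2347 183683/4694 58095/2347; 60/2347 58095/2347 58164/2347]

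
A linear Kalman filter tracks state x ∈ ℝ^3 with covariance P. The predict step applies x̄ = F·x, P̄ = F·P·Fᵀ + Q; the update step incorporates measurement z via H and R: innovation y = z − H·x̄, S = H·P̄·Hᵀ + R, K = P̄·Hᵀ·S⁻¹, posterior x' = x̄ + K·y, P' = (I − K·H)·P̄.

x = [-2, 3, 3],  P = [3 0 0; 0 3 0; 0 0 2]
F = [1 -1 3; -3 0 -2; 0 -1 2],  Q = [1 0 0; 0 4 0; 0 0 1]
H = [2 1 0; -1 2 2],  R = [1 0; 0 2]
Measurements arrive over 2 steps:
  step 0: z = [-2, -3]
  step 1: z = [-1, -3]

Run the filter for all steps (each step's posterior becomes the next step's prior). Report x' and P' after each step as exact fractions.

step 0: x̄ = F·x = [4, 0, 3]
step 0: P̄ = F·P·Fᵀ + Q = [25 -21 15; -21 39 -8; 15 -8 12]
step 0: y = z − H·x̄ = [-10, -5]
step 0: S = H·P̄·Hᵀ + R = [56 9; 9 191]
step 0: K = P̄·Hᵀ·S⁻¹ = [5872/10615 -2333/10615; -24/193 85/193; 853/2123 -118/2123]
step 0: x' = x̄ + K·y = [-919/2123, -185/193, -1571/2123]
step 0: P' = (I − K·H)·P̄ = [8766/10615 -212/193 2742/2123; -212/193 400/193 -421/193; 2742/2123 -421/193 5884/2123]
step 1: x̄ = F·x = [-327/193, 5899/2123, -1107/2123]
step 1: P̄ = F·P·Fᵀ + Q = [50061/965 -39538/965 6425/193; -39538/965 403554/10615 -56246/2123; 6425/193 -56246/2123 48583/2123]
step 1: y = z − H·x̄ = [-828/2123, -19550/2123]
step 1: S = H·P̄·Hᵀ + R = [877181/10615 -747948/10615; -747948/10615 1234109/10615]
step 1: K = P̄·Hᵀ·S⁻¹ = [2091284/3790795 -924987/3790795; -6327158/49280335 23301714/49280335; 1474812/3790795 -427011/3790795]
step 1: x' = x̄ + K·y = [1279521/3790795, -75178957/49280335, 1380363/3790795]
step 1: P' = (I − K·H)·P̄ = [3163738/3790795 -4236192/3790795 4893074/3790795; -4236192/3790795 103813834/49280335 -8311336/3790795; 4893074/3790795 -8311336/3790795 10330862/3790795]

step 0: x' = [-919/2123, -185/193, -1571/2123], P' = [8766/10615 -212/193 2742/2123; -212/193 400/193 -421/193; 2742/2123 -421/193 5884/2123]
step 1: x' = [1279521/3790795, -75178957/49280335, 1380363/3790795], P' = [3163738/3790795 -4236192/3790795 4893074/3790795; -4236192/3790795 103813834/49280335 -8311336/3790795; 4893074/3790795 -8311336/3790795 10330862/3790795]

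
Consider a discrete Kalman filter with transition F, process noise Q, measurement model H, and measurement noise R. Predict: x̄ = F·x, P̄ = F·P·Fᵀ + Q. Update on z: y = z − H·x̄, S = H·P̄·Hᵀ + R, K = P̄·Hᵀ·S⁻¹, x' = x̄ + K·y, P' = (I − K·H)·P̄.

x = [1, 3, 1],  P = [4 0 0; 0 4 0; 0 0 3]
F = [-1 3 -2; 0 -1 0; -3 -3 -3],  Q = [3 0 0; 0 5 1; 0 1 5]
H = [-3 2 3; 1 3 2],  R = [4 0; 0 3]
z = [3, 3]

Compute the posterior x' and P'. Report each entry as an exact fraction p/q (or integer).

x' = [354/540929, 329457/540929, 300237/540929]
P' = [1034857/540929 -1334480/540929 1747453/540929; -1334480/540929 2369411/540929 -2880686/540929; 1747453/540929 -2880686/540929 3707905/540929]

x̄ = F·x = [6, -3, -15]
P̄ = F·P·Fᵀ + Q = [55 -12 -6; -12 9 13; -6 13 104]
y = z − H·x̄ = [72, 36]
S = H·P̄·Hᵀ + R = [1879 784; 784 615]
K = P̄·Hᵀ·S⁻¹ = [-132793/540929 175441/540929; 25051/540929 4127/540929; 29996/540929 173735/540929]
x' = x̄ + K·y = [354/540929, 329457/540929, 300237/540929]
P' = (I − K·H)·P̄ = [1034857/540929 -1334480/540929 1747453/540929; -1334480/540929 2369411/540929 -2880686/540929; 1747453/540929 -2880686/540929 3707905/540929]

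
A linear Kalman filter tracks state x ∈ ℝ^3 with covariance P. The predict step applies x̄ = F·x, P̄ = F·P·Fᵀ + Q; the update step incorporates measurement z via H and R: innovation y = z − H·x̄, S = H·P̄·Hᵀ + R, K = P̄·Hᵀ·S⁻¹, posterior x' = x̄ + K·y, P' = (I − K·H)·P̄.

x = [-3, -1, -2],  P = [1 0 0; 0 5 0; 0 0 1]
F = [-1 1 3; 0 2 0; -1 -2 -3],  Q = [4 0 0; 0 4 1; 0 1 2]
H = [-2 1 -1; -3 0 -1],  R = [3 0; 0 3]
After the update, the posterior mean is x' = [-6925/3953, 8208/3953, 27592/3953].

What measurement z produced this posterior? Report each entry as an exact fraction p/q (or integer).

x̄ = F·x = [-4, -2, 11]
P̄ = F·P·Fᵀ + Q = [19 10 -18; 10 24 -19; -18 -19 32]
S = H·P̄·Hᵀ + R = [61 45; 45 98]
K = P̄·Hᵀ·S⁻¹ = [775/3953 -1929/3953; 2749/3953 -1706/3953; -2460/3953 2017/3953]
x' − x̄ = [8887/3953, 16114/3953, -15891/3953] = K·y
y = (KᵀK)⁻¹·Kᵀ·(x' − x̄) = [4, -3]
z = y + H·x̄ = [4, -3] + [-5, 1] = [-1, -2]

z = [-1, -2]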